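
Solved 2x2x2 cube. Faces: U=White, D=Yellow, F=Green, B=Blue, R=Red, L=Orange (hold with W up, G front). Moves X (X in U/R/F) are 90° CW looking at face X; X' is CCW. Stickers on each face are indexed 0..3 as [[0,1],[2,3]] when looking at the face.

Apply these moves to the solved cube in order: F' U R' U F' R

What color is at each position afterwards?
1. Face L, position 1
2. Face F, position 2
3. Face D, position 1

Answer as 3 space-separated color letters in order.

After move 1 (F'): F=GGGG U=WWRR R=YRYR D=OOYY L=OWOW
After move 2 (U): U=RWRW F=YRGG R=BBYR B=OWBB L=GGOW
After move 3 (R'): R=BRBY U=RBRO F=YWGW D=ORYG B=YWOB
After move 4 (U): U=RROB F=BRGW R=YWBY B=GGOB L=YWOW
After move 5 (F'): F=RWBG U=RRYB R=RWOY D=WWYG L=YBOO
After move 6 (R): R=ORYW U=RWYG F=RWBG D=WOYG B=BGRB
Query 1: L[1] = B
Query 2: F[2] = B
Query 3: D[1] = O

Answer: B B O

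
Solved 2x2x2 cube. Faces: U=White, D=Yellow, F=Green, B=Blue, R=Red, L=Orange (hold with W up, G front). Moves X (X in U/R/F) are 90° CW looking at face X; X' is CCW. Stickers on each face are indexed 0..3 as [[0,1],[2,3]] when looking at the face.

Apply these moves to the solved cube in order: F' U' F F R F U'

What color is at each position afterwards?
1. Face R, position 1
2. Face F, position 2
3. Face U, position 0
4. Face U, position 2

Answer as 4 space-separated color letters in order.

Answer: G Y G W

Derivation:
After move 1 (F'): F=GGGG U=WWRR R=YRYR D=OOYY L=OWOW
After move 2 (U'): U=WRWR F=OWGG R=GGYR B=YRBB L=BBOW
After move 3 (F): F=GOGW U=WRWB R=WGRR D=YGYY L=BOOO
After move 4 (F): F=GGWO U=WROO R=WGBR D=RWYY L=BYOG
After move 5 (R): R=BWRG U=WGOO F=GWWY D=RBYY B=ORRB
After move 6 (F): F=WGYW U=WGGY R=OWOG D=RBYY L=BROB
After move 7 (U'): U=GYWG F=BRYW R=WGOG B=OWRB L=OROB
Query 1: R[1] = G
Query 2: F[2] = Y
Query 3: U[0] = G
Query 4: U[2] = W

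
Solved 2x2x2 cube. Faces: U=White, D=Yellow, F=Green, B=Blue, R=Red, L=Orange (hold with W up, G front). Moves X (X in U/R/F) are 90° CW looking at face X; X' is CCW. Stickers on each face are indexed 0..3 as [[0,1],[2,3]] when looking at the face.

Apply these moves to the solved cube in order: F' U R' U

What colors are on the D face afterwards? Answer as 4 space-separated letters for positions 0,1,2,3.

After move 1 (F'): F=GGGG U=WWRR R=YRYR D=OOYY L=OWOW
After move 2 (U): U=RWRW F=YRGG R=BBYR B=OWBB L=GGOW
After move 3 (R'): R=BRBY U=RBRO F=YWGW D=ORYG B=YWOB
After move 4 (U): U=RROB F=BRGW R=YWBY B=GGOB L=YWOW
Query: D face = ORYG

Answer: O R Y G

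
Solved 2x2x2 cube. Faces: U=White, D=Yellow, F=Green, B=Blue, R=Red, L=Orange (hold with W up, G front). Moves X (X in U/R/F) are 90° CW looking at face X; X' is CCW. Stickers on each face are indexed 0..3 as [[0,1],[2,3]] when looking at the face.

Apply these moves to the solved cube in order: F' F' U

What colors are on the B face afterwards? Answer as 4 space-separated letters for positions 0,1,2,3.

Answer: O R B B

Derivation:
After move 1 (F'): F=GGGG U=WWRR R=YRYR D=OOYY L=OWOW
After move 2 (F'): F=GGGG U=WWYY R=OROR D=WWYY L=OROR
After move 3 (U): U=YWYW F=ORGG R=BBOR B=ORBB L=GGOR
Query: B face = ORBB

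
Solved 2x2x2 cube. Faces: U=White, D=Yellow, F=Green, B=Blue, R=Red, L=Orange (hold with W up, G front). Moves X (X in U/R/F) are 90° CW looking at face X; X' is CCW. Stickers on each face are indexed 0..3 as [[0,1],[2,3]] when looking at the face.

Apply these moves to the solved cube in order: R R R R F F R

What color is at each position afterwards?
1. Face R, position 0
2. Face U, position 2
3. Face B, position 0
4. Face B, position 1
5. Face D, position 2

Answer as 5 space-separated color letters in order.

After move 1 (R): R=RRRR U=WGWG F=GYGY D=YBYB B=WBWB
After move 2 (R): R=RRRR U=WYWY F=GBGB D=YWYW B=GBGB
After move 3 (R): R=RRRR U=WBWB F=GWGW D=YGYG B=YBYB
After move 4 (R): R=RRRR U=WWWW F=GGGG D=YYYY B=BBBB
After move 5 (F): F=GGGG U=WWOO R=WRWR D=RRYY L=OYOY
After move 6 (F): F=GGGG U=WWYY R=OROR D=WWYY L=OROR
After move 7 (R): R=OORR U=WGYG F=GWGY D=WBYB B=YBWB
Query 1: R[0] = O
Query 2: U[2] = Y
Query 3: B[0] = Y
Query 4: B[1] = B
Query 5: D[2] = Y

Answer: O Y Y B Y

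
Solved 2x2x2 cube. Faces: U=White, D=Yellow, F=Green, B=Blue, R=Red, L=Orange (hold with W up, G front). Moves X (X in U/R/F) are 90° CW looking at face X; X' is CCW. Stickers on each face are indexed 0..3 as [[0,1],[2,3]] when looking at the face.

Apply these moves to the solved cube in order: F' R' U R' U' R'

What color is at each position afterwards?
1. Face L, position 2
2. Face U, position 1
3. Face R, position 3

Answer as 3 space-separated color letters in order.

After move 1 (F'): F=GGGG U=WWRR R=YRYR D=OOYY L=OWOW
After move 2 (R'): R=RRYY U=WBRB F=GWGR D=OGYG B=YBOB
After move 3 (U): U=RWBB F=RRGR R=YBYY B=OWOB L=GWOW
After move 4 (R'): R=BYYY U=ROBO F=RWGB D=ORYR B=GWGB
After move 5 (U'): U=OORB F=GWGB R=RWYY B=BYGB L=GWOW
After move 6 (R'): R=WYRY U=OGRB F=GOGB D=OWYB B=RYRB
Query 1: L[2] = O
Query 2: U[1] = G
Query 3: R[3] = Y

Answer: O G Y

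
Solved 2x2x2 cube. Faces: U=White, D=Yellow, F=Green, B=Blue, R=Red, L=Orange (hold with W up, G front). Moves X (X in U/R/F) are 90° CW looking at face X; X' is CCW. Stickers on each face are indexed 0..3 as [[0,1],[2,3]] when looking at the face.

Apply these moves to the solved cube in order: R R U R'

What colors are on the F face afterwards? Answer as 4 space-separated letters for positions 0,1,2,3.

After move 1 (R): R=RRRR U=WGWG F=GYGY D=YBYB B=WBWB
After move 2 (R): R=RRRR U=WYWY F=GBGB D=YWYW B=GBGB
After move 3 (U): U=WWYY F=RRGB R=GBRR B=OOGB L=GBOO
After move 4 (R'): R=BRGR U=WGYO F=RWGY D=YRYB B=WOWB
Query: F face = RWGY

Answer: R W G Y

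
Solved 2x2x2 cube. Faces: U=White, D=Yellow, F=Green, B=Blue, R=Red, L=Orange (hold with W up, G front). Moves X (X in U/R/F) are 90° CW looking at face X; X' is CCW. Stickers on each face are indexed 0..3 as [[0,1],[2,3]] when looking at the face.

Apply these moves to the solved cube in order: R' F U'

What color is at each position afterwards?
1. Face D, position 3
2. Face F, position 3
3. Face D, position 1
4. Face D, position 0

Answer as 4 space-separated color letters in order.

After move 1 (R'): R=RRRR U=WBWB F=GWGW D=YGYG B=YBYB
After move 2 (F): F=GGWW U=WBOO R=WRBR D=RRYG L=OYOG
After move 3 (U'): U=BOWO F=OYWW R=GGBR B=WRYB L=YBOG
Query 1: D[3] = G
Query 2: F[3] = W
Query 3: D[1] = R
Query 4: D[0] = R

Answer: G W R R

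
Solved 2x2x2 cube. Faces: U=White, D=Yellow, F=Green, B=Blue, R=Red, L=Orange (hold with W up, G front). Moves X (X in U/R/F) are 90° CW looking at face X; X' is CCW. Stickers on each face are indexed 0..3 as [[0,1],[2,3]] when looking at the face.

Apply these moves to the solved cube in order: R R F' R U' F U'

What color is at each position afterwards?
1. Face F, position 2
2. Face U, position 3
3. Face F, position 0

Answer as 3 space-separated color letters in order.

After move 1 (R): R=RRRR U=WGWG F=GYGY D=YBYB B=WBWB
After move 2 (R): R=RRRR U=WYWY F=GBGB D=YWYW B=GBGB
After move 3 (F'): F=BBGG U=WYRR R=WRYR D=OOYW L=OYOW
After move 4 (R): R=YWRR U=WBRG F=BOGW D=OGYG B=RBYB
After move 5 (U'): U=BGWR F=OYGW R=BORR B=YWYB L=RBOW
After move 6 (F): F=GOWY U=BGWB R=WORR D=RBYG L=ROOG
After move 7 (U'): U=GBBW F=ROWY R=GORR B=WOYB L=YWOG
Query 1: F[2] = W
Query 2: U[3] = W
Query 3: F[0] = R

Answer: W W R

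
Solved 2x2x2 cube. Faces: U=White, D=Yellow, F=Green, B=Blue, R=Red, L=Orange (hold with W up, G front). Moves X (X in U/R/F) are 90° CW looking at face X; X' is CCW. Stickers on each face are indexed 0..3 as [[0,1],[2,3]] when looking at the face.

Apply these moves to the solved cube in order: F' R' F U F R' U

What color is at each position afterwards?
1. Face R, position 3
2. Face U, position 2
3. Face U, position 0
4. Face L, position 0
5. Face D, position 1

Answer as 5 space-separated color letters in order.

After move 1 (F'): F=GGGG U=WWRR R=YRYR D=OOYY L=OWOW
After move 2 (R'): R=RRYY U=WBRB F=GWGR D=OGYG B=YBOB
After move 3 (F): F=GGRW U=WBWW R=RRBY D=YRYG L=OOOG
After move 4 (U): U=WWWB F=RRRW R=YBBY B=OOOB L=GGOG
After move 5 (F): F=RRWR U=WWGG R=WBBY D=BYYG L=GYOR
After move 6 (R'): R=BYWB U=WOGO F=RWWG D=BRYR B=GOYB
After move 7 (U): U=GWOO F=BYWG R=GOWB B=GYYB L=RWOR
Query 1: R[3] = B
Query 2: U[2] = O
Query 3: U[0] = G
Query 4: L[0] = R
Query 5: D[1] = R

Answer: B O G R R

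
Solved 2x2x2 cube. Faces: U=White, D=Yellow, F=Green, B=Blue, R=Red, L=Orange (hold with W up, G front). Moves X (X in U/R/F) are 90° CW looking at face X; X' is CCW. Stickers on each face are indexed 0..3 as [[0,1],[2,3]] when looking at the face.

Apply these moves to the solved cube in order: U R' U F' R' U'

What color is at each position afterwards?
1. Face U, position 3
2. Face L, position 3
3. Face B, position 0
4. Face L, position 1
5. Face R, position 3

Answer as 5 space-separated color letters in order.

Answer: Y O O G Y

Derivation:
After move 1 (U): U=WWWW F=RRGG R=BBRR B=OOBB L=GGOO
After move 2 (R'): R=BRBR U=WBWO F=RWGW D=YRYG B=YOYB
After move 3 (U): U=WWOB F=BRGW R=YOBR B=GGYB L=RWOO
After move 4 (F'): F=RWBG U=WWYB R=ROYR D=WOYG L=RBOO
After move 5 (R'): R=ORRY U=WYYG F=RWBB D=WWYG B=GGOB
After move 6 (U'): U=YGWY F=RBBB R=RWRY B=OROB L=GGOO
Query 1: U[3] = Y
Query 2: L[3] = O
Query 3: B[0] = O
Query 4: L[1] = G
Query 5: R[3] = Y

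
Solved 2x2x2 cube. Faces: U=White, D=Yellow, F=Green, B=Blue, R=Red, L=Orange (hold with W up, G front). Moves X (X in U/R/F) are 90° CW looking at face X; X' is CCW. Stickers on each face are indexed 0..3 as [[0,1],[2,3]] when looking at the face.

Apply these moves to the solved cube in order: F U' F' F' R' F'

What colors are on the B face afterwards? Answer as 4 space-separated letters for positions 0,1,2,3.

Answer: Y R W B

Derivation:
After move 1 (F): F=GGGG U=WWOO R=WRWR D=RRYY L=OYOY
After move 2 (U'): U=WOWO F=OYGG R=GGWR B=WRBB L=BBOY
After move 3 (F'): F=YGOG U=WOGW R=RGRR D=BYYY L=BOOW
After move 4 (F'): F=GGYO U=WORR R=YGBR D=OWYY L=BWOG
After move 5 (R'): R=GRYB U=WBRW F=GOYR D=OGYO B=YRWB
After move 6 (F'): F=ORGY U=WBGY R=GROB D=WGYO L=BWOR
Query: B face = YRWB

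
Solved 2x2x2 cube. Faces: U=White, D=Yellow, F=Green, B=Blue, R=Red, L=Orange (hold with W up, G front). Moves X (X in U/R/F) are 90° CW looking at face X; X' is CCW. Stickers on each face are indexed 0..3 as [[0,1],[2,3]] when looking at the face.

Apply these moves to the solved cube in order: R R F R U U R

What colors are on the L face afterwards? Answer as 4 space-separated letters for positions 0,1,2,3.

Answer: Y W O W

Derivation:
After move 1 (R): R=RRRR U=WGWG F=GYGY D=YBYB B=WBWB
After move 2 (R): R=RRRR U=WYWY F=GBGB D=YWYW B=GBGB
After move 3 (F): F=GGBB U=WYOO R=WRYR D=RRYW L=OYOW
After move 4 (R): R=YWRR U=WGOB F=GRBW D=RGYG B=OBYB
After move 5 (U): U=OWBG F=YWBW R=OBRR B=OYYB L=GROW
After move 6 (U): U=BOGW F=OBBW R=OYRR B=GRYB L=YWOW
After move 7 (R): R=RORY U=BBGW F=OGBG D=RYYG B=WROB
Query: L face = YWOW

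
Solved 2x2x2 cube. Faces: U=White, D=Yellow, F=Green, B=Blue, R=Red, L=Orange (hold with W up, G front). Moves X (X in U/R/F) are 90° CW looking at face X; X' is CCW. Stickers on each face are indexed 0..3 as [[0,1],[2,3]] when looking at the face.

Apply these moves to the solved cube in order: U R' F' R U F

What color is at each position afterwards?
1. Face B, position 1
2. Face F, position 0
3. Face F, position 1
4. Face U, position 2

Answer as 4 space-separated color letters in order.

After move 1 (U): U=WWWW F=RRGG R=BBRR B=OOBB L=GGOO
After move 2 (R'): R=BRBR U=WBWO F=RWGW D=YRYG B=YOYB
After move 3 (F'): F=WWRG U=WBBB R=RRYR D=GOYG L=GOOW
After move 4 (R): R=YRRR U=WWBG F=WORG D=GYYY B=BOBB
After move 5 (U): U=BWGW F=YRRG R=BORR B=GOBB L=WOOW
After move 6 (F): F=RYGR U=BWWO R=GOWR D=RBYY L=WGOY
Query 1: B[1] = O
Query 2: F[0] = R
Query 3: F[1] = Y
Query 4: U[2] = W

Answer: O R Y W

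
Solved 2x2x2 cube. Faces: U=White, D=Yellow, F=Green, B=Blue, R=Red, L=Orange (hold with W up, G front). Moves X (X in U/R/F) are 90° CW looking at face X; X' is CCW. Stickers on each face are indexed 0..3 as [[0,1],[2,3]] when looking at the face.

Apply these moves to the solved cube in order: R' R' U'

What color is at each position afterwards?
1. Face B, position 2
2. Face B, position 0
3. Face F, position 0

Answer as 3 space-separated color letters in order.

Answer: G R O

Derivation:
After move 1 (R'): R=RRRR U=WBWB F=GWGW D=YGYG B=YBYB
After move 2 (R'): R=RRRR U=WYWY F=GBGB D=YWYW B=GBGB
After move 3 (U'): U=YYWW F=OOGB R=GBRR B=RRGB L=GBOO
Query 1: B[2] = G
Query 2: B[0] = R
Query 3: F[0] = O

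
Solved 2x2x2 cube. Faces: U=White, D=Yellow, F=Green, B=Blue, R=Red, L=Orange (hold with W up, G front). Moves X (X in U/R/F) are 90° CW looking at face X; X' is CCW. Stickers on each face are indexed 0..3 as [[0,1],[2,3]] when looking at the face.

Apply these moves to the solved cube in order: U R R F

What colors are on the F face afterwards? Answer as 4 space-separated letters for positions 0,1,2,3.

Answer: G R O B

Derivation:
After move 1 (U): U=WWWW F=RRGG R=BBRR B=OOBB L=GGOO
After move 2 (R): R=RBRB U=WRWG F=RYGY D=YBYO B=WOWB
After move 3 (R): R=RRBB U=WYWY F=RBGO D=YWYW B=GORB
After move 4 (F): F=GROB U=WYOG R=WRYB D=BRYW L=GYOW
Query: F face = GROB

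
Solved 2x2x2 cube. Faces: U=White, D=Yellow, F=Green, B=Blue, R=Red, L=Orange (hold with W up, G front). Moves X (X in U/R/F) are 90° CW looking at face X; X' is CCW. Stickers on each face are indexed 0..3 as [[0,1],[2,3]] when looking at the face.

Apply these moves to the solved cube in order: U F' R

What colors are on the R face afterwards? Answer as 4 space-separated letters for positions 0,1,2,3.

After move 1 (U): U=WWWW F=RRGG R=BBRR B=OOBB L=GGOO
After move 2 (F'): F=RGRG U=WWBR R=YBYR D=GOYY L=GWOW
After move 3 (R): R=YYRB U=WGBG F=RORY D=GBYO B=ROWB
Query: R face = YYRB

Answer: Y Y R B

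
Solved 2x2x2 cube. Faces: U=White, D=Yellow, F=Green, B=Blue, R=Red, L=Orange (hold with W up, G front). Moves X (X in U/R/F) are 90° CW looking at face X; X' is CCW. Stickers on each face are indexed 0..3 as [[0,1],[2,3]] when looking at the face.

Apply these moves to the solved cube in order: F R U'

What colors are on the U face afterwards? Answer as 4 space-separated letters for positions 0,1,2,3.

Answer: G G W O

Derivation:
After move 1 (F): F=GGGG U=WWOO R=WRWR D=RRYY L=OYOY
After move 2 (R): R=WWRR U=WGOG F=GRGY D=RBYB B=OBWB
After move 3 (U'): U=GGWO F=OYGY R=GRRR B=WWWB L=OBOY
Query: U face = GGWO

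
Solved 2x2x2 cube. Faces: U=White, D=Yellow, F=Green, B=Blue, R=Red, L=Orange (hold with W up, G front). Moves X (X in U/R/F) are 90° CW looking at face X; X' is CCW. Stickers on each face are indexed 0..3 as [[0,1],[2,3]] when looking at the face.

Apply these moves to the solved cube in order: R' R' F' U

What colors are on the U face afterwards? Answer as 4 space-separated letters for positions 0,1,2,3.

Answer: R W R Y

Derivation:
After move 1 (R'): R=RRRR U=WBWB F=GWGW D=YGYG B=YBYB
After move 2 (R'): R=RRRR U=WYWY F=GBGB D=YWYW B=GBGB
After move 3 (F'): F=BBGG U=WYRR R=WRYR D=OOYW L=OYOW
After move 4 (U): U=RWRY F=WRGG R=GBYR B=OYGB L=BBOW
Query: U face = RWRY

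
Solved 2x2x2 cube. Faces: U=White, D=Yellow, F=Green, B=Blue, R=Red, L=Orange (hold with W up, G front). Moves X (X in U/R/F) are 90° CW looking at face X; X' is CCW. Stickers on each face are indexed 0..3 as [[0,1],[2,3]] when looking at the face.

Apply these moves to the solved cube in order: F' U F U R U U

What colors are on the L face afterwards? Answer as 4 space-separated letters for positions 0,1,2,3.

After move 1 (F'): F=GGGG U=WWRR R=YRYR D=OOYY L=OWOW
After move 2 (U): U=RWRW F=YRGG R=BBYR B=OWBB L=GGOW
After move 3 (F): F=GYGR U=RWWG R=RBWR D=YBYY L=GOOO
After move 4 (U): U=WRGW F=RBGR R=OWWR B=GOBB L=GYOO
After move 5 (R): R=WORW U=WBGR F=RBGY D=YBYG B=WORB
After move 6 (U): U=GWRB F=WOGY R=WORW B=GYRB L=RBOO
After move 7 (U): U=RGBW F=WOGY R=GYRW B=RBRB L=WOOO
Query: L face = WOOO

Answer: W O O O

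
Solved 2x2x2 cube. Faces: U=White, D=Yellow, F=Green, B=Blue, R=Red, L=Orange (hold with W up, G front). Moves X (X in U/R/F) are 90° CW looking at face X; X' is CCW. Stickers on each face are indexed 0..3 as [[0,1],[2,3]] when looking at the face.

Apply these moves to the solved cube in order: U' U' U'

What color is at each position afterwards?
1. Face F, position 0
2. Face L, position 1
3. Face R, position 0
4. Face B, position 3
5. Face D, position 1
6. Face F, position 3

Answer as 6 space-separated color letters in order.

After move 1 (U'): U=WWWW F=OOGG R=GGRR B=RRBB L=BBOO
After move 2 (U'): U=WWWW F=BBGG R=OORR B=GGBB L=RROO
After move 3 (U'): U=WWWW F=RRGG R=BBRR B=OOBB L=GGOO
Query 1: F[0] = R
Query 2: L[1] = G
Query 3: R[0] = B
Query 4: B[3] = B
Query 5: D[1] = Y
Query 6: F[3] = G

Answer: R G B B Y G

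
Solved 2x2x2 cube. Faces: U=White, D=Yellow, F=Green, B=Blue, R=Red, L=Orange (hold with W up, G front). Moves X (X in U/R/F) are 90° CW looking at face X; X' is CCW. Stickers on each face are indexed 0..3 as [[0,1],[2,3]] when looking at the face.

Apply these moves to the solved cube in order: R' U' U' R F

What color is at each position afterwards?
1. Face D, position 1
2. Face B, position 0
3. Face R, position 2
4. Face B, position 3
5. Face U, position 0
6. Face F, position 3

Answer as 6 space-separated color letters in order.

Answer: R W W B B G

Derivation:
After move 1 (R'): R=RRRR U=WBWB F=GWGW D=YGYG B=YBYB
After move 2 (U'): U=BBWW F=OOGW R=GWRR B=RRYB L=YBOO
After move 3 (U'): U=BWBW F=YBGW R=OORR B=GWYB L=RROO
After move 4 (R): R=RORO U=BBBW F=YGGG D=YYYG B=WWWB
After move 5 (F): F=GYGG U=BBOR R=BOWO D=RRYG L=RYOY
Query 1: D[1] = R
Query 2: B[0] = W
Query 3: R[2] = W
Query 4: B[3] = B
Query 5: U[0] = B
Query 6: F[3] = G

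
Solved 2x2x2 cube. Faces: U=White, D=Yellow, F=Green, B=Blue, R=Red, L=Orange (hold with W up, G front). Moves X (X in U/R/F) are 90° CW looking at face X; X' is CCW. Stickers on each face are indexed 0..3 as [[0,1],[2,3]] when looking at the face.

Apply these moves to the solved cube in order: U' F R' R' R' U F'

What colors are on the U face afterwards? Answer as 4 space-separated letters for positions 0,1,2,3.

After move 1 (U'): U=WWWW F=OOGG R=GGRR B=RRBB L=BBOO
After move 2 (F): F=GOGO U=WWOB R=WGWR D=RGYY L=BYOY
After move 3 (R'): R=GRWW U=WBOR F=GWGB D=ROYO B=YRGB
After move 4 (R'): R=RWGW U=WGOY F=GBGR D=RWYB B=OROB
After move 5 (R'): R=WWRG U=WOOO F=GGGY D=RBYR B=BRWB
After move 6 (U): U=OWOO F=WWGY R=BRRG B=BYWB L=GGOY
After move 7 (F'): F=WYWG U=OWBR R=BRRG D=GYYR L=GOOO
Query: U face = OWBR

Answer: O W B R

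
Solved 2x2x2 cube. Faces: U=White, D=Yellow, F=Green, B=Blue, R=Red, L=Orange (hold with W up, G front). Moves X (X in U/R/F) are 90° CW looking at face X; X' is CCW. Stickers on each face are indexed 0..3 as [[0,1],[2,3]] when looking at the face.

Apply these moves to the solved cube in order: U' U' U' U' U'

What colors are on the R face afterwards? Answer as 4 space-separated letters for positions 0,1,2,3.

After move 1 (U'): U=WWWW F=OOGG R=GGRR B=RRBB L=BBOO
After move 2 (U'): U=WWWW F=BBGG R=OORR B=GGBB L=RROO
After move 3 (U'): U=WWWW F=RRGG R=BBRR B=OOBB L=GGOO
After move 4 (U'): U=WWWW F=GGGG R=RRRR B=BBBB L=OOOO
After move 5 (U'): U=WWWW F=OOGG R=GGRR B=RRBB L=BBOO
Query: R face = GGRR

Answer: G G R R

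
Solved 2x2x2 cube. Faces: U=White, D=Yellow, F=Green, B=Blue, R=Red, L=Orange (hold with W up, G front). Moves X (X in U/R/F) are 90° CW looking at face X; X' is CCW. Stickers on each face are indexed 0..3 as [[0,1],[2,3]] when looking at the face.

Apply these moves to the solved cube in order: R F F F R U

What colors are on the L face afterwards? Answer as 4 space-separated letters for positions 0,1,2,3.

After move 1 (R): R=RRRR U=WGWG F=GYGY D=YBYB B=WBWB
After move 2 (F): F=GGYY U=WGOO R=WRGR D=RRYB L=OYOB
After move 3 (F): F=YGYG U=WGBY R=OROR D=GWYB L=OROR
After move 4 (F): F=YYGG U=WGRR R=BRYR D=OOYB L=OGOW
After move 5 (R): R=YBRR U=WYRG F=YOGB D=OWYW B=RBGB
After move 6 (U): U=RWGY F=YBGB R=RBRR B=OGGB L=YOOW
Query: L face = YOOW

Answer: Y O O W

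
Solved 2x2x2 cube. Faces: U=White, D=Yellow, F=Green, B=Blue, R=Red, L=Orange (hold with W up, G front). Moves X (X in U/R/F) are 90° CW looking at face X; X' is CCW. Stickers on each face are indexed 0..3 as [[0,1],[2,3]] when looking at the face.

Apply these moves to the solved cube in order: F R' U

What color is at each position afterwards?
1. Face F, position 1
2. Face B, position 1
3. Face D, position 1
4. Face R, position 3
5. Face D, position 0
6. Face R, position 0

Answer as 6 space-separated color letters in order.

After move 1 (F): F=GGGG U=WWOO R=WRWR D=RRYY L=OYOY
After move 2 (R'): R=RRWW U=WBOB F=GWGO D=RGYG B=YBRB
After move 3 (U): U=OWBB F=RRGO R=YBWW B=OYRB L=GWOY
Query 1: F[1] = R
Query 2: B[1] = Y
Query 3: D[1] = G
Query 4: R[3] = W
Query 5: D[0] = R
Query 6: R[0] = Y

Answer: R Y G W R Y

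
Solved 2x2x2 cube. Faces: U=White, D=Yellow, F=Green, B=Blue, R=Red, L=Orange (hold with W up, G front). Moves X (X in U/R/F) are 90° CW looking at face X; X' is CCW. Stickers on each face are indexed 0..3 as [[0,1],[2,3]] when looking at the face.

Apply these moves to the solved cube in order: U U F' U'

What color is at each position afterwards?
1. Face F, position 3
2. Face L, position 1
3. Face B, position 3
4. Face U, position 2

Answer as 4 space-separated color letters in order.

After move 1 (U): U=WWWW F=RRGG R=BBRR B=OOBB L=GGOO
After move 2 (U): U=WWWW F=BBGG R=OORR B=GGBB L=RROO
After move 3 (F'): F=BGBG U=WWOR R=YOYR D=ROYY L=RWOW
After move 4 (U'): U=WRWO F=RWBG R=BGYR B=YOBB L=GGOW
Query 1: F[3] = G
Query 2: L[1] = G
Query 3: B[3] = B
Query 4: U[2] = W

Answer: G G B W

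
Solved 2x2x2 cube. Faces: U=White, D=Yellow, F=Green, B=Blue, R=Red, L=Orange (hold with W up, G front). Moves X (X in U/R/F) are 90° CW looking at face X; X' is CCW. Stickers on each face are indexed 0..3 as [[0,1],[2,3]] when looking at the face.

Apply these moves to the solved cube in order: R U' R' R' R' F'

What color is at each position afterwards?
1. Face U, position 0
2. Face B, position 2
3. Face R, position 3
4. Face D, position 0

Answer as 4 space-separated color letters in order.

After move 1 (R): R=RRRR U=WGWG F=GYGY D=YBYB B=WBWB
After move 2 (U'): U=GGWW F=OOGY R=GYRR B=RRWB L=WBOO
After move 3 (R'): R=YRGR U=GWWR F=OGGW D=YOYY B=BRBB
After move 4 (R'): R=RRYG U=GBWB F=OWGR D=YGYW B=YROB
After move 5 (R'): R=RGRY U=GOWY F=OBGB D=YWYR B=WRGB
After move 6 (F'): F=BBOG U=GORR R=WGYY D=BOYR L=WYOW
Query 1: U[0] = G
Query 2: B[2] = G
Query 3: R[3] = Y
Query 4: D[0] = B

Answer: G G Y B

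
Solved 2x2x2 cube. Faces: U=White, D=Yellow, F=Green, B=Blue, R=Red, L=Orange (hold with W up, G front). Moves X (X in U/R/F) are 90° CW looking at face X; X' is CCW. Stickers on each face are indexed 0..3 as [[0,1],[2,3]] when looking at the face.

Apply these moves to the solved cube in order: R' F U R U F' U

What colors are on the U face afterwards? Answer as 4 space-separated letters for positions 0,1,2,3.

Answer: B O R O

Derivation:
After move 1 (R'): R=RRRR U=WBWB F=GWGW D=YGYG B=YBYB
After move 2 (F): F=GGWW U=WBOO R=WRBR D=RRYG L=OYOG
After move 3 (U): U=OWOB F=WRWW R=YBBR B=OYYB L=GGOG
After move 4 (R): R=BYRB U=OROW F=WRWG D=RYYO B=BYWB
After move 5 (U): U=OOWR F=BYWG R=BYRB B=GGWB L=WROG
After move 6 (F'): F=YGBW U=OOBR R=YYRB D=RGYO L=WROW
After move 7 (U): U=BORO F=YYBW R=GGRB B=WRWB L=YGOW
Query: U face = BORO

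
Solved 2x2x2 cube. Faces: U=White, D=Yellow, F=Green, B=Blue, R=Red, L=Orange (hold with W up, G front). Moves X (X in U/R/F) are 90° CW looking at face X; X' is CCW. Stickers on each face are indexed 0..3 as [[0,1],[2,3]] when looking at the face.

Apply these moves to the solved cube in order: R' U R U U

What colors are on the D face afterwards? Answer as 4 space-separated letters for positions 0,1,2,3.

Answer: Y Y Y O

Derivation:
After move 1 (R'): R=RRRR U=WBWB F=GWGW D=YGYG B=YBYB
After move 2 (U): U=WWBB F=RRGW R=YBRR B=OOYB L=GWOO
After move 3 (R): R=RYRB U=WRBW F=RGGG D=YYYO B=BOWB
After move 4 (U): U=BWWR F=RYGG R=BORB B=GWWB L=RGOO
After move 5 (U): U=WBRW F=BOGG R=GWRB B=RGWB L=RYOO
Query: D face = YYYO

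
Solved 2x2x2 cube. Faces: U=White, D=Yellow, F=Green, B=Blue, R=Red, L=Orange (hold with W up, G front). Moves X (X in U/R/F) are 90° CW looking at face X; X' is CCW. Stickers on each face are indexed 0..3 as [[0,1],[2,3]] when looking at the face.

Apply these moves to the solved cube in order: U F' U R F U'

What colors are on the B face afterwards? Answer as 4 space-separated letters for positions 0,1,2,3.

Answer: R O W B

Derivation:
After move 1 (U): U=WWWW F=RRGG R=BBRR B=OOBB L=GGOO
After move 2 (F'): F=RGRG U=WWBR R=YBYR D=GOYY L=GWOW
After move 3 (U): U=BWRW F=YBRG R=OOYR B=GWBB L=RGOW
After move 4 (R): R=YORO U=BBRG F=YORY D=GBYG B=WWWB
After move 5 (F): F=RYYO U=BBWG R=ROGO D=RYYG L=RGOB
After move 6 (U'): U=BGBW F=RGYO R=RYGO B=ROWB L=WWOB
Query: B face = ROWB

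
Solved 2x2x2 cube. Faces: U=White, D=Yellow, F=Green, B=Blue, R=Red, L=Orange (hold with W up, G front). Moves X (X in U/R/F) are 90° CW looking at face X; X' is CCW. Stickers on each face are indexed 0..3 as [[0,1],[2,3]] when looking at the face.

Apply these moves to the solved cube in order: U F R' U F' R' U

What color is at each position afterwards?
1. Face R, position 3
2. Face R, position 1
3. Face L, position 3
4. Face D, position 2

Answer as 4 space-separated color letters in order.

After move 1 (U): U=WWWW F=RRGG R=BBRR B=OOBB L=GGOO
After move 2 (F): F=GRGR U=WWOG R=WBWR D=RBYY L=GYOY
After move 3 (R'): R=BRWW U=WBOO F=GWGG D=RRYR B=YOBB
After move 4 (U): U=OWOB F=BRGG R=YOWW B=GYBB L=GWOY
After move 5 (F'): F=RGBG U=OWYW R=RORW D=WYYR L=GBOO
After move 6 (R'): R=OWRR U=OBYG F=RWBW D=WGYG B=RYYB
After move 7 (U): U=YOGB F=OWBW R=RYRR B=GBYB L=RWOO
Query 1: R[3] = R
Query 2: R[1] = Y
Query 3: L[3] = O
Query 4: D[2] = Y

Answer: R Y O Y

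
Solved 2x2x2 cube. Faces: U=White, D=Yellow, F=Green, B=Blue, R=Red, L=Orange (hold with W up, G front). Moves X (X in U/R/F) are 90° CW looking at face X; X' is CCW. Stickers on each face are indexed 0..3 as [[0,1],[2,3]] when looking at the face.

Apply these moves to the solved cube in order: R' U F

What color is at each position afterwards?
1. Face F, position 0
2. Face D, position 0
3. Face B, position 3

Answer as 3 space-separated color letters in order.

After move 1 (R'): R=RRRR U=WBWB F=GWGW D=YGYG B=YBYB
After move 2 (U): U=WWBB F=RRGW R=YBRR B=OOYB L=GWOO
After move 3 (F): F=GRWR U=WWOW R=BBBR D=RYYG L=GYOG
Query 1: F[0] = G
Query 2: D[0] = R
Query 3: B[3] = B

Answer: G R B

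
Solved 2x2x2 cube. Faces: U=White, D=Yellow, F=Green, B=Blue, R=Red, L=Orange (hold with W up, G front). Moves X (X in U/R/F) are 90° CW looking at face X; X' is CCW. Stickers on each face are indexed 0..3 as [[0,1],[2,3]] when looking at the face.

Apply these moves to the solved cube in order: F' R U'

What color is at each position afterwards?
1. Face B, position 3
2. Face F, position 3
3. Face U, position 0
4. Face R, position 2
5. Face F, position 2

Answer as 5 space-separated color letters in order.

After move 1 (F'): F=GGGG U=WWRR R=YRYR D=OOYY L=OWOW
After move 2 (R): R=YYRR U=WGRG F=GOGY D=OBYB B=RBWB
After move 3 (U'): U=GGWR F=OWGY R=GORR B=YYWB L=RBOW
Query 1: B[3] = B
Query 2: F[3] = Y
Query 3: U[0] = G
Query 4: R[2] = R
Query 5: F[2] = G

Answer: B Y G R G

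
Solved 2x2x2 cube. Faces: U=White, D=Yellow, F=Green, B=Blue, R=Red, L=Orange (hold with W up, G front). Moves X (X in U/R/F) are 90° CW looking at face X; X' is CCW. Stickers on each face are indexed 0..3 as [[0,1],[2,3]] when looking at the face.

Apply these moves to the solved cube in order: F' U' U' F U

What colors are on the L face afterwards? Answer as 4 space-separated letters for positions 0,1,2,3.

After move 1 (F'): F=GGGG U=WWRR R=YRYR D=OOYY L=OWOW
After move 2 (U'): U=WRWR F=OWGG R=GGYR B=YRBB L=BBOW
After move 3 (U'): U=RRWW F=BBGG R=OWYR B=GGBB L=YROW
After move 4 (F): F=GBGB U=RRWR R=WWWR D=YOYY L=YOOO
After move 5 (U): U=WRRR F=WWGB R=GGWR B=YOBB L=GBOO
Query: L face = GBOO

Answer: G B O O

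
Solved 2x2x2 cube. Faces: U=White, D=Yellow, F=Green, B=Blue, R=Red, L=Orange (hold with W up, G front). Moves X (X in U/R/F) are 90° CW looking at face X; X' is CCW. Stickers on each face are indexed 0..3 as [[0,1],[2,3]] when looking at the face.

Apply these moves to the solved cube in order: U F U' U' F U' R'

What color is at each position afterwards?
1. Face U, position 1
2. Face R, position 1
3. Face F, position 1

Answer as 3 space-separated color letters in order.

After move 1 (U): U=WWWW F=RRGG R=BBRR B=OOBB L=GGOO
After move 2 (F): F=GRGR U=WWOG R=WBWR D=RBYY L=GYOY
After move 3 (U'): U=WGWO F=GYGR R=GRWR B=WBBB L=OOOY
After move 4 (U'): U=GOWW F=OOGR R=GYWR B=GRBB L=WBOY
After move 5 (F): F=GORO U=GOYB R=WYWR D=WGYY L=WROB
After move 6 (U'): U=OBGY F=WRRO R=GOWR B=WYBB L=GROB
After move 7 (R'): R=ORGW U=OBGW F=WBRY D=WRYO B=YYGB
Query 1: U[1] = B
Query 2: R[1] = R
Query 3: F[1] = B

Answer: B R B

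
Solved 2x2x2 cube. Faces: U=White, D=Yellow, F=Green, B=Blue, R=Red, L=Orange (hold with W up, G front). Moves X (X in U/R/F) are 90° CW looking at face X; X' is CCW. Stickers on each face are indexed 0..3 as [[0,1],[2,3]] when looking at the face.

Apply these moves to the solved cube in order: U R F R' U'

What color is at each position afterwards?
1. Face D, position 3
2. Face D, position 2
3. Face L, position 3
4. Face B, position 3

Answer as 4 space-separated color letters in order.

After move 1 (U): U=WWWW F=RRGG R=BBRR B=OOBB L=GGOO
After move 2 (R): R=RBRB U=WRWG F=RYGY D=YBYO B=WOWB
After move 3 (F): F=GRYY U=WROG R=WBGB D=RRYO L=GYOB
After move 4 (R'): R=BBWG U=WWOW F=GRYG D=RRYY B=OORB
After move 5 (U'): U=WWWO F=GYYG R=GRWG B=BBRB L=OOOB
Query 1: D[3] = Y
Query 2: D[2] = Y
Query 3: L[3] = B
Query 4: B[3] = B

Answer: Y Y B B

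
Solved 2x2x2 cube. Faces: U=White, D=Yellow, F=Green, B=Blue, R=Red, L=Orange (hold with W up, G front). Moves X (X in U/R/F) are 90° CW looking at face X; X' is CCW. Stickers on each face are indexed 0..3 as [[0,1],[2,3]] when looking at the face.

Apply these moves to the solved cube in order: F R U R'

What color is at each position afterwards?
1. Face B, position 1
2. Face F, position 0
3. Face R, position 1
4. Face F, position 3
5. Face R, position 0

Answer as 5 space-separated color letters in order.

Answer: Y W R G B

Derivation:
After move 1 (F): F=GGGG U=WWOO R=WRWR D=RRYY L=OYOY
After move 2 (R): R=WWRR U=WGOG F=GRGY D=RBYB B=OBWB
After move 3 (U): U=OWGG F=WWGY R=OBRR B=OYWB L=GROY
After move 4 (R'): R=BROR U=OWGO F=WWGG D=RWYY B=BYBB
Query 1: B[1] = Y
Query 2: F[0] = W
Query 3: R[1] = R
Query 4: F[3] = G
Query 5: R[0] = B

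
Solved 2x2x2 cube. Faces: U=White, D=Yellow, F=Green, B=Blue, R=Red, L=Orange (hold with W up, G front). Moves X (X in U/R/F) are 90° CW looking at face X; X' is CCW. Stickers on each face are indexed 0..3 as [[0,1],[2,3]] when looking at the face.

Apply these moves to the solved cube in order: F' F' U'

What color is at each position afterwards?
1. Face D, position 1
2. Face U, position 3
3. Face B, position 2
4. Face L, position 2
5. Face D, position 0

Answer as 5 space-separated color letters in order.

Answer: W Y B O W

Derivation:
After move 1 (F'): F=GGGG U=WWRR R=YRYR D=OOYY L=OWOW
After move 2 (F'): F=GGGG U=WWYY R=OROR D=WWYY L=OROR
After move 3 (U'): U=WYWY F=ORGG R=GGOR B=ORBB L=BBOR
Query 1: D[1] = W
Query 2: U[3] = Y
Query 3: B[2] = B
Query 4: L[2] = O
Query 5: D[0] = W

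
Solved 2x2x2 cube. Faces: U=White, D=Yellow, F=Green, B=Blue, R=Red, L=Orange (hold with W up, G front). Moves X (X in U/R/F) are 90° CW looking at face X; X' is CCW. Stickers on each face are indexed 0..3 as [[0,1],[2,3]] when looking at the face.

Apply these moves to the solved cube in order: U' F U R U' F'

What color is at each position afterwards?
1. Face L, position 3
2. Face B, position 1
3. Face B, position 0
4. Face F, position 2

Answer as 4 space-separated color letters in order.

Answer: O R W G

Derivation:
After move 1 (U'): U=WWWW F=OOGG R=GGRR B=RRBB L=BBOO
After move 2 (F): F=GOGO U=WWOB R=WGWR D=RGYY L=BYOY
After move 3 (U): U=OWBW F=WGGO R=RRWR B=BYBB L=GOOY
After move 4 (R): R=WRRR U=OGBO F=WGGY D=RBYB B=WYWB
After move 5 (U'): U=GOOB F=GOGY R=WGRR B=WRWB L=WYOY
After move 6 (F'): F=OYGG U=GOWR R=BGRR D=YYYB L=WBOO
Query 1: L[3] = O
Query 2: B[1] = R
Query 3: B[0] = W
Query 4: F[2] = G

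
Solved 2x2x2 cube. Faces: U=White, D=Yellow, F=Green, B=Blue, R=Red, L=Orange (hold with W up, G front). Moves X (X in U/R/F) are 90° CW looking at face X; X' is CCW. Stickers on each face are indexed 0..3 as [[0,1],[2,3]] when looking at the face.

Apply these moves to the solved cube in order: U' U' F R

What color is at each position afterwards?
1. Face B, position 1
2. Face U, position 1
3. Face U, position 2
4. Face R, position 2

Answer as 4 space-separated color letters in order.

After move 1 (U'): U=WWWW F=OOGG R=GGRR B=RRBB L=BBOO
After move 2 (U'): U=WWWW F=BBGG R=OORR B=GGBB L=RROO
After move 3 (F): F=GBGB U=WWOR R=WOWR D=ROYY L=RYOY
After move 4 (R): R=WWRO U=WBOB F=GOGY D=RBYG B=RGWB
Query 1: B[1] = G
Query 2: U[1] = B
Query 3: U[2] = O
Query 4: R[2] = R

Answer: G B O R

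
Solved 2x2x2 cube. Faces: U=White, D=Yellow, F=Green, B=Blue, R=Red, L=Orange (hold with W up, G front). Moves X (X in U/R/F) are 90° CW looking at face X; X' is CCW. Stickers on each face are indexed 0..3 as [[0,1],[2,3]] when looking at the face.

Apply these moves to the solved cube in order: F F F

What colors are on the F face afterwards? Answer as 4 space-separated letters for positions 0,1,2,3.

After move 1 (F): F=GGGG U=WWOO R=WRWR D=RRYY L=OYOY
After move 2 (F): F=GGGG U=WWYY R=OROR D=WWYY L=OROR
After move 3 (F): F=GGGG U=WWRR R=YRYR D=OOYY L=OWOW
Query: F face = GGGG

Answer: G G G G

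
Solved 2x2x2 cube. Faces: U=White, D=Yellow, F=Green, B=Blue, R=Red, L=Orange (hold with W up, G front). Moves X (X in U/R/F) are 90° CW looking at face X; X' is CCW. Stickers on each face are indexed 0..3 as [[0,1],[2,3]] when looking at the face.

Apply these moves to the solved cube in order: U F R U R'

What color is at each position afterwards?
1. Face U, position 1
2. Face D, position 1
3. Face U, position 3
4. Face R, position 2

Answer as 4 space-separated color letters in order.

Answer: W W G G

Derivation:
After move 1 (U): U=WWWW F=RRGG R=BBRR B=OOBB L=GGOO
After move 2 (F): F=GRGR U=WWOG R=WBWR D=RBYY L=GYOY
After move 3 (R): R=WWRB U=WROR F=GBGY D=RBYO B=GOWB
After move 4 (U): U=OWRR F=WWGY R=GORB B=GYWB L=GBOY
After move 5 (R'): R=OBGR U=OWRG F=WWGR D=RWYY B=OYBB
Query 1: U[1] = W
Query 2: D[1] = W
Query 3: U[3] = G
Query 4: R[2] = G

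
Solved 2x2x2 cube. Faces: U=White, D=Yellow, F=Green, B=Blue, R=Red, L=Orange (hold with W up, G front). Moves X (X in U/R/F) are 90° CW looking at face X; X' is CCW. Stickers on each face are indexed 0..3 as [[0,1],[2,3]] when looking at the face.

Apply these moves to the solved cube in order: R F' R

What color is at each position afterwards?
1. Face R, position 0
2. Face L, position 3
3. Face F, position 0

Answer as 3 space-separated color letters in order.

After move 1 (R): R=RRRR U=WGWG F=GYGY D=YBYB B=WBWB
After move 2 (F'): F=YYGG U=WGRR R=BRYR D=OOYB L=OGOW
After move 3 (R): R=YBRR U=WYRG F=YOGB D=OWYW B=RBGB
Query 1: R[0] = Y
Query 2: L[3] = W
Query 3: F[0] = Y

Answer: Y W Y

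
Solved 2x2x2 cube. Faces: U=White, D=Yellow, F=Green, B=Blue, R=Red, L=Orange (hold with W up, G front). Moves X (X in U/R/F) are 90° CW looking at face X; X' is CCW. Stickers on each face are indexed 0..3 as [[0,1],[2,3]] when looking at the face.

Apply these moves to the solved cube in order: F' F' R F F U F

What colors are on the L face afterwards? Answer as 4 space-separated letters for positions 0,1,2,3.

Answer: Y G O Y

Derivation:
After move 1 (F'): F=GGGG U=WWRR R=YRYR D=OOYY L=OWOW
After move 2 (F'): F=GGGG U=WWYY R=OROR D=WWYY L=OROR
After move 3 (R): R=OORR U=WGYG F=GWGY D=WBYB B=YBWB
After move 4 (F): F=GGYW U=WGRR R=YOGR D=ROYB L=OWOB
After move 5 (F): F=YGWG U=WGBW R=RORR D=GYYB L=OROO
After move 6 (U): U=BWWG F=ROWG R=YBRR B=ORWB L=YGOO
After move 7 (F): F=WRGO U=BWOG R=WBGR D=RYYB L=YGOY
Query: L face = YGOY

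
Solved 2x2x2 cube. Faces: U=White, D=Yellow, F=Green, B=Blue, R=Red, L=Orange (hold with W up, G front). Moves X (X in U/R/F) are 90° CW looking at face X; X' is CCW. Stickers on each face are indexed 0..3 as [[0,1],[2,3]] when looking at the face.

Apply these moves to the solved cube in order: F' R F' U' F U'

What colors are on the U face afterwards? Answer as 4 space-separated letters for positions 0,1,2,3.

After move 1 (F'): F=GGGG U=WWRR R=YRYR D=OOYY L=OWOW
After move 2 (R): R=YYRR U=WGRG F=GOGY D=OBYB B=RBWB
After move 3 (F'): F=OYGG U=WGYR R=BYOR D=WWYB L=OGOR
After move 4 (U'): U=GRWY F=OGGG R=OYOR B=BYWB L=RBOR
After move 5 (F): F=GOGG U=GRRB R=WYYR D=OOYB L=RWOW
After move 6 (U'): U=RBGR F=RWGG R=GOYR B=WYWB L=BYOW
Query: U face = RBGR

Answer: R B G R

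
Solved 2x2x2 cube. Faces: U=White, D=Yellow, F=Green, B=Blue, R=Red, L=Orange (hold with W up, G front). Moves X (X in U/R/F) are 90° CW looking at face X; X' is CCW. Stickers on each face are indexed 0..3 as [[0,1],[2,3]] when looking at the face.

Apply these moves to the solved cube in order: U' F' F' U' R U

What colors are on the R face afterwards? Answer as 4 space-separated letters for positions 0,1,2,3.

After move 1 (U'): U=WWWW F=OOGG R=GGRR B=RRBB L=BBOO
After move 2 (F'): F=OGOG U=WWGR R=YGYR D=BOYY L=BWOW
After move 3 (F'): F=GGOO U=WWYY R=OGBR D=WWYY L=BROG
After move 4 (U'): U=WYWY F=BROO R=GGBR B=OGBB L=RROG
After move 5 (R): R=BGRG U=WRWO F=BWOY D=WBYO B=YGYB
After move 6 (U): U=WWOR F=BGOY R=YGRG B=RRYB L=BWOG
Query: R face = YGRG

Answer: Y G R G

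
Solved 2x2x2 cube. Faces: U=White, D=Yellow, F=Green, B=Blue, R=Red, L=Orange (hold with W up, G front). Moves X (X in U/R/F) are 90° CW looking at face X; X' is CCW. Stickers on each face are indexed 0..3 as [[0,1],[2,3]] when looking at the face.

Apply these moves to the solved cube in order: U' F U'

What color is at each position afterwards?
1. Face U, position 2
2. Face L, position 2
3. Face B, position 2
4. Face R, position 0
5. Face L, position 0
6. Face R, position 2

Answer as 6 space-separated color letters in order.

Answer: W O B G R W

Derivation:
After move 1 (U'): U=WWWW F=OOGG R=GGRR B=RRBB L=BBOO
After move 2 (F): F=GOGO U=WWOB R=WGWR D=RGYY L=BYOY
After move 3 (U'): U=WBWO F=BYGO R=GOWR B=WGBB L=RROY
Query 1: U[2] = W
Query 2: L[2] = O
Query 3: B[2] = B
Query 4: R[0] = G
Query 5: L[0] = R
Query 6: R[2] = W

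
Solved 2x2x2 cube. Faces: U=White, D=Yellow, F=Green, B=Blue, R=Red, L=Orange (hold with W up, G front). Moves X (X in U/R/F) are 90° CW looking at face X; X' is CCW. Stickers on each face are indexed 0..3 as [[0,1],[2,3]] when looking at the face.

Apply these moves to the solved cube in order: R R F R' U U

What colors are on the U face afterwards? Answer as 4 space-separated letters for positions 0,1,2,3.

Answer: G O G W

Derivation:
After move 1 (R): R=RRRR U=WGWG F=GYGY D=YBYB B=WBWB
After move 2 (R): R=RRRR U=WYWY F=GBGB D=YWYW B=GBGB
After move 3 (F): F=GGBB U=WYOO R=WRYR D=RRYW L=OYOW
After move 4 (R'): R=RRWY U=WGOG F=GYBO D=RGYB B=WBRB
After move 5 (U): U=OWGG F=RRBO R=WBWY B=OYRB L=GYOW
After move 6 (U): U=GOGW F=WBBO R=OYWY B=GYRB L=RROW
Query: U face = GOGW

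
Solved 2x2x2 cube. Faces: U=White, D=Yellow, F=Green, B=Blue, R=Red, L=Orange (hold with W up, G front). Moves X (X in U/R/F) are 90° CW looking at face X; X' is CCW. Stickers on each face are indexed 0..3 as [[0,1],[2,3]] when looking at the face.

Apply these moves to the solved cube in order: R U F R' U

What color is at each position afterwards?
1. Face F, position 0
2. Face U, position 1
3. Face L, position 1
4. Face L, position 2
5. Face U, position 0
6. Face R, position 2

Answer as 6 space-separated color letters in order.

Answer: B W W O O G

Derivation:
After move 1 (R): R=RRRR U=WGWG F=GYGY D=YBYB B=WBWB
After move 2 (U): U=WWGG F=RRGY R=WBRR B=OOWB L=GYOO
After move 3 (F): F=GRYR U=WWOY R=GBGR D=RWYB L=GYOB
After move 4 (R'): R=BRGG U=WWOO F=GWYY D=RRYR B=BOWB
After move 5 (U): U=OWOW F=BRYY R=BOGG B=GYWB L=GWOB
Query 1: F[0] = B
Query 2: U[1] = W
Query 3: L[1] = W
Query 4: L[2] = O
Query 5: U[0] = O
Query 6: R[2] = G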